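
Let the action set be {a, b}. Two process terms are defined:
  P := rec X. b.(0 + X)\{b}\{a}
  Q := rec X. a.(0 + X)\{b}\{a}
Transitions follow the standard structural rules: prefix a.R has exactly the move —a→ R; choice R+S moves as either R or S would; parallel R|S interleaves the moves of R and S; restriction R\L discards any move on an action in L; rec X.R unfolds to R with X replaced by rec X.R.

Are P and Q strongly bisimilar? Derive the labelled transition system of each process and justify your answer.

LTS(P): 2 reachable states
  m0 = rec X. b.(0 + X)\{b}\{a} has moves ··b··> m1
  m1 = (0 + (rec X. b.(0 + X)\{b}\{a}))\{b}\{a} has moves ∅
LTS(Q): 2 reachable states
  n0 = rec X. a.(0 + X)\{b}\{a} has moves ··a··> n1
  n1 = (0 + (rec X. a.(0 + X)\{b}\{a}))\{b}\{a} has moves ∅
Bisimilarity quotient blocks:
  B0 = {m0}
  B1 = {m1, n1}
  B2 = {n0}
m0 ∈ B0, n0 ∈ B2 → different blocks

NO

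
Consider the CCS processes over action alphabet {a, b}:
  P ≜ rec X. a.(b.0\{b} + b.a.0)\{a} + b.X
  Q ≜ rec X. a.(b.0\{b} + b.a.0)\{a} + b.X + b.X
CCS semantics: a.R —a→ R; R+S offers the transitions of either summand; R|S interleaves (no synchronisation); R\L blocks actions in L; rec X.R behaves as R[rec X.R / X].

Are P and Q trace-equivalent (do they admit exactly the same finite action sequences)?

P's transition system — 4 states:
  s0 = rec X. a.(b.0\{b} + b.a.0)\{a} + b.X :: —a→ s1, —b→ s0
  s1 = (b.0\{b} + b.a.0)\{a} :: —b→ s2, —b→ s3
  s2 = (a.0)\{a} :: ∅
  s3 = 0\{b}\{a} :: ∅
Q's transition system — 4 states:
  t0 = rec X. a.(b.0\{b} + b.a.0)\{a} + b.X + b.X :: —a→ t1, —b→ t0
  t1 = (b.0\{b} + b.a.0)\{a} :: —b→ t2, —b→ t3
  t2 = (a.0)\{a} :: ∅
  t3 = 0\{b}\{a} :: ∅
Partition-refinement fixed point:
  B0 = {s0, t0}
  B1 = {s1, t1}
  B2 = {s2, s3, t2, t3}
s0 ∈ B0, t0 ∈ B0 → same block
Bisimilar ⇒ trace-equivalent.

traces(P) = traces(Q)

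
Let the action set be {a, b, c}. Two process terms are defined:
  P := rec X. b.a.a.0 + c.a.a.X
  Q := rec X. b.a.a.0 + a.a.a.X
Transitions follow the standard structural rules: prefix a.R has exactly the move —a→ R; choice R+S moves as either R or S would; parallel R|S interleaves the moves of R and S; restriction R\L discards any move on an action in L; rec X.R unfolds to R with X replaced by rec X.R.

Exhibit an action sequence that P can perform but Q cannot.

c

Reachable graph of P (6 states):
  m0 = rec X. b.a.a.0 + c.a.a.X | --b--▸ m1, --c--▸ m2
  m1 = a.a.0 | --a--▸ m3
  m2 = a.a.(rec X. b.a.a.0 + c.a.a.X) | --a--▸ m4
  m3 = a.0 | --a--▸ m5
  m4 = a.(rec X. b.a.a.0 + c.a.a.X) | --a--▸ m0
  m5 = 0 | ·
Reachable graph of Q (6 states):
  n0 = rec X. b.a.a.0 + a.a.a.X | --a--▸ n1, --b--▸ n2
  n1 = a.a.(rec X. b.a.a.0 + a.a.a.X) | --a--▸ n3
  n2 = a.a.0 | --a--▸ n4
  n3 = a.(rec X. b.a.a.0 + a.a.a.X) | --a--▸ n0
  n4 = a.0 | --a--▸ n5
  n5 = 0 | ·
Trace ⟨c⟩ through P, begin at {m0}:
  after c @ step 1: {m2}
  ✓ P
Trace ⟨c⟩ through Q, begin at {n0}:
  after c @ step 1: ∅  — Q cannot continue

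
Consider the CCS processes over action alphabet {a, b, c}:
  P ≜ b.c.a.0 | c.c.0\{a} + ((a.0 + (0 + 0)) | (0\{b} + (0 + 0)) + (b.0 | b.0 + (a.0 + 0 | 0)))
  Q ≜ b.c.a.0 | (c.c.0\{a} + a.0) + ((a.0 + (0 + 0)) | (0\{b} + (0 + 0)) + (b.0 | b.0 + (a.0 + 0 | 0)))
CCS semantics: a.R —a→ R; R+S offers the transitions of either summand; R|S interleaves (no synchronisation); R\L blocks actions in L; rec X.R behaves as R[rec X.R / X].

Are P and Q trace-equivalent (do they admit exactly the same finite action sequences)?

trace-distinct — witness ⟨ab⟩

LTS(P): 17 reachable states
  u0 = b.c.a.0 | c.c.0\{a} + ((a.0 + (0 + 0)) | (0\{b} + (0 + 0)) + (b.0 | b.0 + (a.0 + 0 | 0))) | -a-> u1, -a-> u2, -b-> u3, -b-> u4, -b-> u5, -c-> u6
  u1 = 0 | ·
  u2 = 0 | (0\{b} + (0 + 0)) | ·
  u3 = 0 | b.0 | -b-> u7
  u4 = b.0 | 0 | -b-> u7
  u5 = c.a.0 | c.c.0\{a} | -c-> u8, -c-> u9
  u6 = b.c.a.0 | c.0\{a} | -b-> u9, -c-> u10
  u7 = 0 | 0 | ·
  u8 = a.0 | c.c.0\{a} | -a-> u11, -c-> u12
  u9 = c.a.0 | c.0\{a} | -c-> u12, -c-> u13
  u10 = b.c.a.0 | 0\{a} | -b-> u13
  u11 = 0 | c.c.0\{a} | -c-> u14
  u12 = a.0 | c.0\{a} | -a-> u14, -c-> u15
  u13 = c.a.0 | 0\{a} | -c-> u15
  u14 = 0 | c.0\{a} | -c-> u16
  u15 = a.0 | 0\{a} | -a-> u16
  u16 = 0 | 0\{a} | ·
LTS(Q): 20 reachable states
  v0 = b.c.a.0 | (c.c.0\{a} + a.0) + ((a.0 + (0 + 0)) | (0\{b} + (0 + 0)) + (b.0 | b.0 + (a.0 + 0 | 0))) | -a-> v1, -a-> v2, -a-> v3, -b-> v4, -b-> v5, -b-> v6, -c-> v7
  v1 = 0 | ·
  v2 = 0 | (0\{b} + (0 + 0)) | ·
  v3 = b.c.a.0 | 0 | -b-> v8
  v4 = 0 | b.0 | -b-> v9
  v5 = b.0 | 0 | -b-> v9
  v6 = c.a.0 | (c.c.0\{a} + a.0) | -a-> v8, -c-> v10, -c-> v11
  v7 = b.c.a.0 | c.0\{a} | -b-> v11, -c-> v12
  v8 = c.a.0 | 0 | -c-> v13
  v9 = 0 | 0 | ·
  v10 = a.0 | (c.c.0\{a} + a.0) | -a-> v13, -a-> v14, -c-> v15
  v11 = c.a.0 | c.0\{a} | -c-> v15, -c-> v16
  v12 = b.c.a.0 | 0\{a} | -b-> v16
  v13 = a.0 | 0 | -a-> v9
  v14 = 0 | (c.c.0\{a} + a.0) | -a-> v9, -c-> v17
  v15 = a.0 | c.0\{a} | -a-> v17, -c-> v18
  v16 = c.a.0 | 0\{a} | -c-> v18
  v17 = 0 | c.0\{a} | -c-> v19
  v18 = a.0 | 0\{a} | -a-> v19
  v19 = 0 | 0\{a} | ·
Run σ = ⟨ab⟩ on Q: start {v0}
  [1] a ⇒ {v1, v2, v3}
  [2] b ⇒ {v8}
  — Q admits the full trace.
Run σ = ⟨ab⟩ on P: start {u0}
  [1] a ⇒ {u1, u2}
  [2] b ⇒ no successor for P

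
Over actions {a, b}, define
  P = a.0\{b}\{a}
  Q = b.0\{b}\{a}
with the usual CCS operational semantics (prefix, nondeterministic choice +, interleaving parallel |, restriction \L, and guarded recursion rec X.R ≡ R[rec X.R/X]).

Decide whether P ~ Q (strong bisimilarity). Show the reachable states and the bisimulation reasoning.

P ≁ Q

LTS(P): 2 reachable states
  m0 = a.0\{b}\{a} :: —a→ m1
  m1 = 0\{b}\{a} :: deadlocked
LTS(Q): 2 reachable states
  n0 = b.0\{b}\{a} :: —b→ n1
  n1 = 0\{b}\{a} :: deadlocked
Bisimilarity quotient blocks:
  B0 = {m0}
  B1 = {m1, n1}
  B2 = {n0}
m0 ∈ B0, n0 ∈ B2 → different blocks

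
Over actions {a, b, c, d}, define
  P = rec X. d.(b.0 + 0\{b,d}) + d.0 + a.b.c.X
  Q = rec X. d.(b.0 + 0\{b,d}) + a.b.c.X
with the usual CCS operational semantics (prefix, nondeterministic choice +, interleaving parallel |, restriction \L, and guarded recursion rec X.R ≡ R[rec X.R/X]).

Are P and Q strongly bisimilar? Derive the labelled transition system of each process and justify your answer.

not bisimilar

Reachable graph of P (5 states):
  s0 = rec X. d.(b.0 + 0\{b,d}) + d.0 + a.b.c.X ⊢ =a=> s1, =d=> s2, =d=> s3
  s1 = b.c.(rec X. d.(b.0 + 0\{b,d}) + d.0 + a.b.c.X) ⊢ =b=> s4
  s2 = 0 ⊢ (no moves)
  s3 = b.0 + 0\{b,d} ⊢ =b=> s2
  s4 = c.(rec X. d.(b.0 + 0\{b,d}) + d.0 + a.b.c.X) ⊢ =c=> s0
Reachable graph of Q (5 states):
  t0 = rec X. d.(b.0 + 0\{b,d}) + a.b.c.X ⊢ =a=> t1, =d=> t2
  t1 = b.c.(rec X. d.(b.0 + 0\{b,d}) + a.b.c.X) ⊢ =b=> t3
  t2 = b.0 + 0\{b,d} ⊢ =b=> t4
  t3 = c.(rec X. d.(b.0 + 0\{b,d}) + a.b.c.X) ⊢ =c=> t0
  t4 = 0 ⊢ (no moves)
Partition-refinement fixed point:
  B0 = {s0}
  B1 = {s2, t4}
  B2 = {s3, t2}
  B3 = {s1}
  B4 = {s4}
  B5 = {t0}
  B6 = {t1}
  B7 = {t3}
s0 ∈ B0, t0 ∈ B5 → different blocks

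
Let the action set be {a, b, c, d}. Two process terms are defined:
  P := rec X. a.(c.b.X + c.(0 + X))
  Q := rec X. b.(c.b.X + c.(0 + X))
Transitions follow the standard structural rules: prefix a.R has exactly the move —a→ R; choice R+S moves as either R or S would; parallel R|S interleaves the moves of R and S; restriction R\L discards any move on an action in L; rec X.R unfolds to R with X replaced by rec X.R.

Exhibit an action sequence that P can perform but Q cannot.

a

LTS(P): 4 reachable states
  u0 = rec X. a.(c.b.X + c.(0 + X)) ⊢ --a--▸ u1
  u1 = c.b.(rec X. a.(c.b.X + c.(0 + X))) + c.(0 + (rec X. a.(c.b.X + c.(0 + X)))) ⊢ --c--▸ u2, --c--▸ u3
  u2 = 0 + (rec X. a.(c.b.X + c.(0 + X))) ⊢ --a--▸ u1
  u3 = b.(rec X. a.(c.b.X + c.(0 + X))) ⊢ --b--▸ u0
LTS(Q): 4 reachable states
  v0 = rec X. b.(c.b.X + c.(0 + X)) ⊢ --b--▸ v1
  v1 = c.b.(rec X. b.(c.b.X + c.(0 + X))) + c.(0 + (rec X. b.(c.b.X + c.(0 + X)))) ⊢ --c--▸ v2, --c--▸ v3
  v2 = 0 + (rec X. b.(c.b.X + c.(0 + X))) ⊢ --b--▸ v1
  v3 = b.(rec X. b.(c.b.X + c.(0 + X))) ⊢ --b--▸ v0
Executing a from P (initial set {u0}):
  after a @ step 1: {u1}
  P completes σ.
Executing a from Q (initial set {v0}):
  after a @ step 1: no successor for Q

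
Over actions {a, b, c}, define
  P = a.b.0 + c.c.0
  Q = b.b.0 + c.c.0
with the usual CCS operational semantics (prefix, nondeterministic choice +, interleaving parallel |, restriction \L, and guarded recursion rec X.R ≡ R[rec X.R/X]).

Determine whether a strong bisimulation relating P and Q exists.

LTS(P): 4 reachable states
  u0 = a.b.0 + c.c.0 | =a=> u1, =c=> u2
  u1 = b.0 | =b=> u3
  u2 = c.0 | =c=> u3
  u3 = 0 | deadlocked
LTS(Q): 4 reachable states
  v0 = b.b.0 + c.c.0 | =b=> v1, =c=> v2
  v1 = b.0 | =b=> v3
  v2 = c.0 | =c=> v3
  v3 = 0 | deadlocked
Bisimilarity quotient blocks:
  B0 = {u0}
  B1 = {u1, v1}
  B2 = {u3, v3}
  B3 = {u2, v2}
  B4 = {v0}
u0 ∈ B0, v0 ∈ B4 → different blocks

NO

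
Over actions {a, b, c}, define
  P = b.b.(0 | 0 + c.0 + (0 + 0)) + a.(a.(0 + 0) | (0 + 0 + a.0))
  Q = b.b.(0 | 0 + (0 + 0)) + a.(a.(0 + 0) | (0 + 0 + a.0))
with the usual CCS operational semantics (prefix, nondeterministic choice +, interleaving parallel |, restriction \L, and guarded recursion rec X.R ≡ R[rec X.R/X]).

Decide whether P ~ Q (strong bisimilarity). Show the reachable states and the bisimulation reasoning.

Reachable graph of P (8 states):
  p0 = b.b.(0 | 0 + c.0 + (0 + 0)) + a.(a.(0 + 0) | (0 + 0 + a.0)) :: ··a··> p1, ··b··> p2
  p1 = a.(0 + 0) | (0 + 0 + a.0) :: ··a··> p3, ··a··> p4
  p2 = b.(0 | 0 + c.0 + (0 + 0)) :: ··b··> p5
  p3 = (0 + 0) | (0 + 0 + a.0) :: ··a··> p6
  p4 = a.(0 + 0) | 0 :: ··a··> p6
  p5 = 0 | 0 + c.0 + (0 + 0) :: ··c··> p7
  p6 = (0 + 0) | 0 :: (no moves)
  p7 = 0 :: (no moves)
Reachable graph of Q (7 states):
  q0 = b.b.(0 | 0 + (0 + 0)) + a.(a.(0 + 0) | (0 + 0 + a.0)) :: ··a··> q1, ··b··> q2
  q1 = a.(0 + 0) | (0 + 0 + a.0) :: ··a··> q3, ··a··> q4
  q2 = b.(0 | 0 + (0 + 0)) :: ··b··> q5
  q3 = (0 + 0) | (0 + 0 + a.0) :: ··a··> q6
  q4 = a.(0 + 0) | 0 :: ··a··> q6
  q5 = 0 | 0 + (0 + 0) :: (no moves)
  q6 = (0 + 0) | 0 :: (no moves)
Partition-refinement fixed point:
  B0 = {p0}
  B1 = {p1, q1}
  B2 = {p3, p4, q3, q4}
  B3 = {p6, p7, q5, q6}
  B4 = {p2}
  B5 = {p5}
  B6 = {q0}
  B7 = {q2}
p0 ∈ B0, q0 ∈ B6 → different blocks

not bisimilar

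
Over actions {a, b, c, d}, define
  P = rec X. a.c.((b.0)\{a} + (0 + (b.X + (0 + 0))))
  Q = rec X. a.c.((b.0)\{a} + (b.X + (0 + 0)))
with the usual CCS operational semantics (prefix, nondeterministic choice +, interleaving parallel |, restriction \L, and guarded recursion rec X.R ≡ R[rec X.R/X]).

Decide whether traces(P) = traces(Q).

trace-equivalent

Reachable graph of P (4 states):
  m0 = rec X. a.c.((b.0)\{a} + (0 + (b.X + (0 + 0)))) | -a-> m1
  m1 = c.((b.0)\{a} + (0 + (b.(rec X. a.c.((b.0)\{a} + (0 + (b.X + (0 + 0))))) + (0 + 0)))) | -c-> m2
  m2 = (b.0)\{a} + (0 + (b.(rec X. a.c.((b.0)\{a} + (0 + (b.X + (0 + 0))))) + (0 + 0))) | -b-> m0, -b-> m3
  m3 = 0\{a} | (no moves)
Reachable graph of Q (4 states):
  n0 = rec X. a.c.((b.0)\{a} + (b.X + (0 + 0))) | -a-> n1
  n1 = c.((b.0)\{a} + (b.(rec X. a.c.((b.0)\{a} + (b.X + (0 + 0)))) + (0 + 0))) | -c-> n2
  n2 = (b.0)\{a} + (b.(rec X. a.c.((b.0)\{a} + (b.X + (0 + 0)))) + (0 + 0)) | -b-> n0, -b-> n3
  n3 = 0\{a} | (no moves)
Bisimilarity quotient blocks:
  B0 = {m0, n0}
  B1 = {m1, n1}
  B2 = {m2, n2}
  B3 = {m3, n3}
m0 ∈ B0, n0 ∈ B0 → same block
Bisimilar ⇒ trace-equivalent.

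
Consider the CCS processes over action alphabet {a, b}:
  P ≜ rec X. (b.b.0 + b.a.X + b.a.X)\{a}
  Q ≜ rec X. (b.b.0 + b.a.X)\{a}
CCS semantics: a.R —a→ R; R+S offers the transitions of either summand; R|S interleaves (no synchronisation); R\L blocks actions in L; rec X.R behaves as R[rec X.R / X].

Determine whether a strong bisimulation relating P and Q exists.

Reachable graph of P (4 states):
  s0 = rec X. (b.b.0 + b.a.X + b.a.X)\{a} → —b→ s1, —b→ s2
  s1 = (a.(rec X. (b.b.0 + b.a.X + b.a.X)\{a}))\{a} → (no moves)
  s2 = (b.0)\{a} → —b→ s3
  s3 = 0\{a} → (no moves)
Reachable graph of Q (4 states):
  t0 = rec X. (b.b.0 + b.a.X)\{a} → —b→ t1, —b→ t2
  t1 = (a.(rec X. (b.b.0 + b.a.X)\{a}))\{a} → (no moves)
  t2 = (b.0)\{a} → —b→ t3
  t3 = 0\{a} → (no moves)
Coarsest stable partition (strong bisimilarity classes):
  B0 = {s0, t0}
  B1 = {s2, t2}
  B2 = {s1, s3, t1, t3}
s0 ∈ B0, t0 ∈ B0 → same block

bisimilar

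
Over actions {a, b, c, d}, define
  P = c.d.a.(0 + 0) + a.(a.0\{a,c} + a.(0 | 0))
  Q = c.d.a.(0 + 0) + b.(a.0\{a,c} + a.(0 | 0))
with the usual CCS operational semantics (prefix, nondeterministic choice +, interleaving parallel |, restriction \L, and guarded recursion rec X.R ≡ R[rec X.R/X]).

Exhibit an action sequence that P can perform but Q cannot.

Reachable graph of P (7 states):
  m0 = c.d.a.(0 + 0) + a.(a.0\{a,c} + a.(0 | 0)) | =a=> m1, =c=> m2
  m1 = a.0\{a,c} + a.(0 | 0) | =a=> m3, =a=> m4
  m2 = d.a.(0 + 0) | =d=> m5
  m3 = 0 | 0 | ·
  m4 = 0\{a,c} | ·
  m5 = a.(0 + 0) | =a=> m6
  m6 = 0 + 0 | ·
Reachable graph of Q (7 states):
  n0 = c.d.a.(0 + 0) + b.(a.0\{a,c} + a.(0 | 0)) | =b=> n1, =c=> n2
  n1 = a.0\{a,c} + a.(0 | 0) | =a=> n3, =a=> n4
  n2 = d.a.(0 + 0) | =d=> n5
  n3 = 0 | 0 | ·
  n4 = 0\{a,c} | ·
  n5 = a.(0 + 0) | =a=> n6
  n6 = 0 + 0 | ·
Trace ⟨a⟩ through P, begin at {m0}:
  step 1 (a): {m1}
  P completes σ.
Trace ⟨a⟩ through Q, begin at {n0}:
  step 1 (a): no successor for Q

a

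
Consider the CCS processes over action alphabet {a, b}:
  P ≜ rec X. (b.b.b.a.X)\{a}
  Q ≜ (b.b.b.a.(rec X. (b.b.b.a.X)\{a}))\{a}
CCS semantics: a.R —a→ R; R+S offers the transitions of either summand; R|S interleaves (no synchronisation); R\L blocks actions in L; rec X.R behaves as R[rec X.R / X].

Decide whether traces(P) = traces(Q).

YES

LTS(P): 4 reachable states
  s0 = rec X. (b.b.b.a.X)\{a} :: --b--▸ s1
  s1 = (b.b.a.(rec X. (b.b.b.a.X)\{a}))\{a} :: --b--▸ s2
  s2 = (b.a.(rec X. (b.b.b.a.X)\{a}))\{a} :: --b--▸ s3
  s3 = (a.(rec X. (b.b.b.a.X)\{a}))\{a} :: (no moves)
LTS(Q): 4 reachable states
  t0 = (b.b.b.a.(rec X. (b.b.b.a.X)\{a}))\{a} :: --b--▸ t1
  t1 = (b.b.a.(rec X. (b.b.b.a.X)\{a}))\{a} :: --b--▸ t2
  t2 = (b.a.(rec X. (b.b.b.a.X)\{a}))\{a} :: --b--▸ t3
  t3 = (a.(rec X. (b.b.b.a.X)\{a}))\{a} :: (no moves)
Partition-refinement fixed point:
  B0 = {s0, t0}
  B1 = {s1, t1}
  B2 = {s2, t2}
  B3 = {s3, t3}
s0 ∈ B0, t0 ∈ B0 → same block
Bisimilar ⇒ trace-equivalent.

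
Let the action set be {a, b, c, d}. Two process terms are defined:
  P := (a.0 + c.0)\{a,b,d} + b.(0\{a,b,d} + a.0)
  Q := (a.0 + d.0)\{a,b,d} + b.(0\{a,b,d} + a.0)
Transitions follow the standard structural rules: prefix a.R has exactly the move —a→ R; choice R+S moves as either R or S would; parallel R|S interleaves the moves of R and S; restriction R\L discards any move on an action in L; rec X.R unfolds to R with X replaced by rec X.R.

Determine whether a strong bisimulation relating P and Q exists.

not bisimilar

LTS(P): 4 reachable states
  u0 = (a.0 + c.0)\{a,b,d} + b.(0\{a,b,d} + a.0) has moves —b→ u1, —c→ u2
  u1 = 0\{a,b,d} + a.0 has moves —a→ u3
  u2 = 0\{a,b,d} has moves (no moves)
  u3 = 0 has moves (no moves)
LTS(Q): 3 reachable states
  v0 = (a.0 + d.0)\{a,b,d} + b.(0\{a,b,d} + a.0) has moves —b→ v1
  v1 = 0\{a,b,d} + a.0 has moves —a→ v2
  v2 = 0 has moves (no moves)
Bisimilarity quotient blocks:
  B0 = {u0}
  B1 = {u1, v1}
  B2 = {u2, u3, v2}
  B3 = {v0}
u0 ∈ B0, v0 ∈ B3 → different blocks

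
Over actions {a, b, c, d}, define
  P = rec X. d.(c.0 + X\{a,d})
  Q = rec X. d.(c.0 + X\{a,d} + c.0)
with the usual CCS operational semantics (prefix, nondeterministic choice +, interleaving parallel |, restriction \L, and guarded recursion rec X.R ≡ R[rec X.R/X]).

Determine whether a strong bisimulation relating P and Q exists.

P ~ Q

P's transition system — 3 states:
  u0 = rec X. d.(c.0 + X\{a,d}) ⊢ --d--▸ u1
  u1 = c.0 + (rec X. d.(c.0 + X\{a,d}))\{a,d} ⊢ --c--▸ u2
  u2 = 0 ⊢ ∅
Q's transition system — 3 states:
  v0 = rec X. d.(c.0 + X\{a,d} + c.0) ⊢ --d--▸ v1
  v1 = c.0 + (rec X. d.(c.0 + X\{a,d} + c.0))\{a,d} + c.0 ⊢ --c--▸ v2
  v2 = 0 ⊢ ∅
Partition-refinement fixed point:
  B0 = {u0, v0}
  B1 = {u1, v1}
  B2 = {u2, v2}
u0 ∈ B0, v0 ∈ B0 → same block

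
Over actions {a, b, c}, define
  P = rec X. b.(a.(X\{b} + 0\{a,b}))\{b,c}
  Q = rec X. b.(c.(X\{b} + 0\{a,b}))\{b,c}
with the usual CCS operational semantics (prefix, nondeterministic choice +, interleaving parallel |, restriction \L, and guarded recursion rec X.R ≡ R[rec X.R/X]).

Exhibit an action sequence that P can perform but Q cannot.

ba

Reachable graph of P (3 states):
  p0 = rec X. b.(a.(X\{b} + 0\{a,b}))\{b,c} ⊢ --b--▸ p1
  p1 = (a.((rec X. b.(a.(X\{b} + 0\{a,b}))\{b,c})\{b} + 0\{a,b}))\{b,c} ⊢ --a--▸ p2
  p2 = ((rec X. b.(a.(X\{b} + 0\{a,b}))\{b,c})\{b} + 0\{a,b})\{b,c} ⊢ deadlocked
Reachable graph of Q (2 states):
  q0 = rec X. b.(c.(X\{b} + 0\{a,b}))\{b,c} ⊢ --b--▸ q1
  q1 = (c.((rec X. b.(c.(X\{b} + 0\{a,b}))\{b,c})\{b} + 0\{a,b}))\{b,c} ⊢ deadlocked
Run σ = ⟨ba⟩ on P: start {p0}
  step 1 (b): {p1}
  step 2 (a): {p2}
  ✓ P
Run σ = ⟨ba⟩ on Q: start {q0}
  step 1 (b): {q1}
  step 2 (a): no successor for Q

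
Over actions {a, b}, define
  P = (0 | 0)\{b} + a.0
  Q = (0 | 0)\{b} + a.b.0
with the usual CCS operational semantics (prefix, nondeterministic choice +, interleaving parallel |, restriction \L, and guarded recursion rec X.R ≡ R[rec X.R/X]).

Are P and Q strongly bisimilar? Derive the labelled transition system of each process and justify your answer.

P's transition system — 2 states:
  m0 = (0 | 0)\{b} + a.0 :: -a-> m1
  m1 = 0 :: (no moves)
Q's transition system — 3 states:
  n0 = (0 | 0)\{b} + a.b.0 :: -a-> n1
  n1 = b.0 :: -b-> n2
  n2 = 0 :: (no moves)
Bisimilarity quotient blocks:
  B0 = {m0}
  B1 = {m1, n2}
  B2 = {n0}
  B3 = {n1}
m0 ∈ B0, n0 ∈ B2 → different blocks

P ≁ Q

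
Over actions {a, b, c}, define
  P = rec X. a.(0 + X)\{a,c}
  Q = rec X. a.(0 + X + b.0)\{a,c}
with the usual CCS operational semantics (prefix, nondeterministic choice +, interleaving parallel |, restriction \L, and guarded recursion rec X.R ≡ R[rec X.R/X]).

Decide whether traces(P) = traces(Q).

NO — witness ⟨ab⟩

LTS(P): 2 reachable states
  m0 = rec X. a.(0 + X)\{a,c} ⊢ —a→ m1
  m1 = (0 + (rec X. a.(0 + X)\{a,c}))\{a,c} ⊢ ∅
LTS(Q): 3 reachable states
  n0 = rec X. a.(0 + X + b.0)\{a,c} ⊢ —a→ n1
  n1 = (0 + (rec X. a.(0 + X + b.0)\{a,c}) + b.0)\{a,c} ⊢ —b→ n2
  n2 = 0\{a,c} ⊢ ∅
Executing ab from Q (initial set {n0}):
  after a @ step 1: {n1}
  after b @ step 2: {n2}
  Q completes σ.
Executing ab from P (initial set {m0}):
  after a @ step 1: {m1}
  after b @ step 2: no successor for P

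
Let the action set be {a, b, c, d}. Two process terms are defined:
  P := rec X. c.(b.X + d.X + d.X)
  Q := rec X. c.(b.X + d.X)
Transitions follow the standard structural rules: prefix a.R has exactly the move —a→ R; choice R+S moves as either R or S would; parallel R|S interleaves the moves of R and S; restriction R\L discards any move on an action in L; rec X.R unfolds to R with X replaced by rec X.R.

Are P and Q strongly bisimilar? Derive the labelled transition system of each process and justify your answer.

YES

P's transition system — 2 states:
  s0 = rec X. c.(b.X + d.X + d.X) :: —c→ s1
  s1 = b.(rec X. c.(b.X + d.X + d.X)) + d.(rec X. c.(b.X + d.X + d.X)) + d.(rec X. c.(b.X + d.X + d.X)) :: —b→ s0, —d→ s0
Q's transition system — 2 states:
  t0 = rec X. c.(b.X + d.X) :: —c→ t1
  t1 = b.(rec X. c.(b.X + d.X)) + d.(rec X. c.(b.X + d.X)) :: —b→ t0, —d→ t0
Coarsest stable partition (strong bisimilarity classes):
  B0 = {s0, t0}
  B1 = {s1, t1}
s0 ∈ B0, t0 ∈ B0 → same block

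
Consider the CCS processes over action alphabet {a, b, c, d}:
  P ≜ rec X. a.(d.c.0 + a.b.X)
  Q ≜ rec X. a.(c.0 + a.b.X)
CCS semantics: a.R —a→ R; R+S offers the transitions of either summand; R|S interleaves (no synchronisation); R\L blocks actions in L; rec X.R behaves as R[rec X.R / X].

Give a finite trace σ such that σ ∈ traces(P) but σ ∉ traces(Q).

ad

Reachable graph of P (5 states):
  m0 = rec X. a.(d.c.0 + a.b.X) | --a--▸ m1
  m1 = d.c.0 + a.b.(rec X. a.(d.c.0 + a.b.X)) | --a--▸ m2, --d--▸ m3
  m2 = b.(rec X. a.(d.c.0 + a.b.X)) | --b--▸ m0
  m3 = c.0 | --c--▸ m4
  m4 = 0 | ·
Reachable graph of Q (4 states):
  n0 = rec X. a.(c.0 + a.b.X) | --a--▸ n1
  n1 = c.0 + a.b.(rec X. a.(c.0 + a.b.X)) | --a--▸ n2, --c--▸ n3
  n2 = b.(rec X. a.(c.0 + a.b.X)) | --b--▸ n0
  n3 = 0 | ·
Run σ = ⟨ad⟩ on P: start {m0}
  step 1 (a): {m1}
  step 2 (d): {m3}
  — P admits the full trace.
Run σ = ⟨ad⟩ on Q: start {n0}
  step 1 (a): {n1}
  step 2 (d): no successor for Q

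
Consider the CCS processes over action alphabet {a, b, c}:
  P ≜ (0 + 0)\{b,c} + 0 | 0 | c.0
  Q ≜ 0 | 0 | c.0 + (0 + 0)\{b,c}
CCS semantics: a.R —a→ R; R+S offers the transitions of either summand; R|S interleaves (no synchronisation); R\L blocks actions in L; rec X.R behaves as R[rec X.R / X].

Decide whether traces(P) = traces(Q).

Reachable graph of P (2 states):
  s0 = (0 + 0)\{b,c} + 0 | 0 | c.0 has moves =c=> s1
  s1 = 0 | 0 | 0 has moves ·
Reachable graph of Q (2 states):
  t0 = 0 | 0 | c.0 + (0 + 0)\{b,c} has moves =c=> t1
  t1 = 0 | 0 | 0 has moves ·
Partition-refinement fixed point:
  B0 = {s0, t0}
  B1 = {s1, t1}
s0 ∈ B0, t0 ∈ B0 → same block
Bisimilar ⇒ trace-equivalent.

YES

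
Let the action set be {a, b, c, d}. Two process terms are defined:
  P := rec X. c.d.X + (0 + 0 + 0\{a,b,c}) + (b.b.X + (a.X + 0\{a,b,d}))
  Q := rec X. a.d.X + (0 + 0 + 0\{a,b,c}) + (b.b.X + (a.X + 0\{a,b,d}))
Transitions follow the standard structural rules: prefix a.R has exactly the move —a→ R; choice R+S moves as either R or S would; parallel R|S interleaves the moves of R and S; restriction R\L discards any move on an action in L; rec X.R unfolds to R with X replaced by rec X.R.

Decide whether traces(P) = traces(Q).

trace-distinct — witness ⟨c⟩

Reachable graph of P (3 states):
  m0 = rec X. c.d.X + (0 + 0 + 0\{a,b,c}) + (b.b.X + (a.X + 0\{a,b,d})) ⊢ =a=> m0, =b=> m1, =c=> m2
  m1 = b.(rec X. c.d.X + (0 + 0 + 0\{a,b,c}) + (b.b.X + (a.X + 0\{a,b,d}))) ⊢ =b=> m0
  m2 = d.(rec X. c.d.X + (0 + 0 + 0\{a,b,c}) + (b.b.X + (a.X + 0\{a,b,d}))) ⊢ =d=> m0
Reachable graph of Q (3 states):
  n0 = rec X. a.d.X + (0 + 0 + 0\{a,b,c}) + (b.b.X + (a.X + 0\{a,b,d})) ⊢ =a=> n0, =a=> n1, =b=> n2
  n1 = d.(rec X. a.d.X + (0 + 0 + 0\{a,b,c}) + (b.b.X + (a.X + 0\{a,b,d}))) ⊢ =d=> n0
  n2 = b.(rec X. a.d.X + (0 + 0 + 0\{a,b,c}) + (b.b.X + (a.X + 0\{a,b,d}))) ⊢ =b=> n0
Executing c from P (initial set {m0}):
  [1] c ⇒ {m2}
  P completes σ.
Executing c from Q (initial set {n0}):
  [1] c ⇒ ∅  — Q cannot continue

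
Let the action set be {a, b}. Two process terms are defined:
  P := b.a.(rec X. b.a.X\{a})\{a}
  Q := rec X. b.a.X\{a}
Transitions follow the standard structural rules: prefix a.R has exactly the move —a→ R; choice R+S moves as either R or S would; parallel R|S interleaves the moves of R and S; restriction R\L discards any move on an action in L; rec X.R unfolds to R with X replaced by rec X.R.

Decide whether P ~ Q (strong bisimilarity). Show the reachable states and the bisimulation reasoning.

Reachable graph of P (4 states):
  p0 = b.a.(rec X. b.a.X\{a})\{a} | —b→ p1
  p1 = a.(rec X. b.a.X\{a})\{a} | —a→ p2
  p2 = (rec X. b.a.X\{a})\{a} | —b→ p3
  p3 = (a.(rec X. b.a.X\{a})\{a})\{a} | (no moves)
Reachable graph of Q (4 states):
  q0 = rec X. b.a.X\{a} | —b→ q1
  q1 = a.(rec X. b.a.X\{a})\{a} | —a→ q2
  q2 = (rec X. b.a.X\{a})\{a} | —b→ q3
  q3 = (a.(rec X. b.a.X\{a})\{a})\{a} | (no moves)
Partition-refinement fixed point:
  B0 = {p0, q0}
  B1 = {p1, q1}
  B2 = {p2, q2}
  B3 = {p3, q3}
p0 ∈ B0, q0 ∈ B0 → same block

YES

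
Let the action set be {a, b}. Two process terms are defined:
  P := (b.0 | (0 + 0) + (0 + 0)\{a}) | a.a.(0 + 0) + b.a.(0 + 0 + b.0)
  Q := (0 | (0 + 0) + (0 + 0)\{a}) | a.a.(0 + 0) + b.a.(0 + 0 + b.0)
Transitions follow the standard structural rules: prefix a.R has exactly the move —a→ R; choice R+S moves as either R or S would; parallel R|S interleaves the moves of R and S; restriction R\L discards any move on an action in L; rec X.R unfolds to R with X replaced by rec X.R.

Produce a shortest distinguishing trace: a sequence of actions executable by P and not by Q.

ab

P's transition system — 9 states:
  u0 = (b.0 | (0 + 0) + (0 + 0)\{a}) | a.a.(0 + 0) + b.a.(0 + 0 + b.0) has moves =a=> u1, =b=> u2, =b=> u3
  u1 = (b.0 | (0 + 0) + (0 + 0)\{a}) | a.(0 + 0) has moves =a=> u4, =b=> u5
  u2 = 0 | (0 + 0) | a.a.(0 + 0) has moves =a=> u5
  u3 = a.(0 + 0 + b.0) has moves =a=> u6
  u4 = (b.0 | (0 + 0) + (0 + 0)\{a}) | (0 + 0) has moves =b=> u7
  u5 = 0 | (0 + 0) | a.(0 + 0) has moves =a=> u7
  u6 = 0 + 0 + b.0 has moves =b=> u8
  u7 = 0 | (0 + 0) | (0 + 0) has moves (no moves)
  u8 = 0 has moves (no moves)
Q's transition system — 6 states:
  v0 = (0 | (0 + 0) + (0 + 0)\{a}) | a.a.(0 + 0) + b.a.(0 + 0 + b.0) has moves =a=> v1, =b=> v2
  v1 = (0 | (0 + 0) + (0 + 0)\{a}) | a.(0 + 0) has moves =a=> v3
  v2 = a.(0 + 0 + b.0) has moves =a=> v4
  v3 = (0 | (0 + 0) + (0 + 0)\{a}) | (0 + 0) has moves (no moves)
  v4 = 0 + 0 + b.0 has moves =b=> v5
  v5 = 0 has moves (no moves)
Trace ⟨ab⟩ through P, begin at {u0}:
  step 1 (a): {u1}
  step 2 (b): {u5}
  P completes σ.
Trace ⟨ab⟩ through Q, begin at {v0}:
  step 1 (a): {v1}
  step 2 (b): ∅ (Q stuck)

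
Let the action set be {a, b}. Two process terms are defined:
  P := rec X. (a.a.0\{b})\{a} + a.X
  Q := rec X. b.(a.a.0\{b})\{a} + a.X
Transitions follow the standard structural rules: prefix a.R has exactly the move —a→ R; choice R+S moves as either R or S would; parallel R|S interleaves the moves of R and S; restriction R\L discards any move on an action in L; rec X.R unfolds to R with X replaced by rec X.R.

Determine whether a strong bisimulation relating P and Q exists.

P's transition system — 1 states:
  u0 = rec X. (a.a.0\{b})\{a} + a.X | --a--▸ u0
Q's transition system — 2 states:
  v0 = rec X. b.(a.a.0\{b})\{a} + a.X | --a--▸ v0, --b--▸ v1
  v1 = (a.a.0\{b})\{a} | (no moves)
Coarsest stable partition (strong bisimilarity classes):
  B0 = {u0}
  B1 = {v0}
  B2 = {v1}
u0 ∈ B0, v0 ∈ B1 → different blocks

not bisimilar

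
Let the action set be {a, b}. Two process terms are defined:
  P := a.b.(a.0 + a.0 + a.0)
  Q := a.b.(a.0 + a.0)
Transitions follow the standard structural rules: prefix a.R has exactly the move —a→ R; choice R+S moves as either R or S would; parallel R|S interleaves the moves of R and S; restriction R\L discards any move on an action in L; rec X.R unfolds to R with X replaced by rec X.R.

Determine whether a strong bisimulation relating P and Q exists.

LTS(P): 4 reachable states
  u0 = a.b.(a.0 + a.0 + a.0) | ··a··> u1
  u1 = b.(a.0 + a.0 + a.0) | ··b··> u2
  u2 = a.0 + a.0 + a.0 | ··a··> u3
  u3 = 0 | ·
LTS(Q): 4 reachable states
  v0 = a.b.(a.0 + a.0) | ··a··> v1
  v1 = b.(a.0 + a.0) | ··b··> v2
  v2 = a.0 + a.0 | ··a··> v3
  v3 = 0 | ·
Partition-refinement fixed point:
  B0 = {u0, v0}
  B1 = {u1, v1}
  B2 = {u2, v2}
  B3 = {u3, v3}
u0 ∈ B0, v0 ∈ B0 → same block

YES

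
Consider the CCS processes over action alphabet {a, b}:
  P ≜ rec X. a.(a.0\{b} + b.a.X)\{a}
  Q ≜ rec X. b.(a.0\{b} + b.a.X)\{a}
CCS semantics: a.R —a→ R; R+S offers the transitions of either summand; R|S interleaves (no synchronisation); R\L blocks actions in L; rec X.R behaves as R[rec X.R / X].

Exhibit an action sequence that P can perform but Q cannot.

LTS(P): 3 reachable states
  m0 = rec X. a.(a.0\{b} + b.a.X)\{a} ⊢ -a-> m1
  m1 = (a.0\{b} + b.a.(rec X. a.(a.0\{b} + b.a.X)\{a}))\{a} ⊢ -b-> m2
  m2 = (a.(rec X. a.(a.0\{b} + b.a.X)\{a}))\{a} ⊢ (no moves)
LTS(Q): 3 reachable states
  n0 = rec X. b.(a.0\{b} + b.a.X)\{a} ⊢ -b-> n1
  n1 = (a.0\{b} + b.a.(rec X. b.(a.0\{b} + b.a.X)\{a}))\{a} ⊢ -b-> n2
  n2 = (a.(rec X. b.(a.0\{b} + b.a.X)\{a}))\{a} ⊢ (no moves)
Trace ⟨a⟩ through P, begin at {m0}:
  [1] a ⇒ {m1}
  — P admits the full trace.
Trace ⟨a⟩ through Q, begin at {n0}:
  [1] a ⇒ ∅ (Q stuck)

a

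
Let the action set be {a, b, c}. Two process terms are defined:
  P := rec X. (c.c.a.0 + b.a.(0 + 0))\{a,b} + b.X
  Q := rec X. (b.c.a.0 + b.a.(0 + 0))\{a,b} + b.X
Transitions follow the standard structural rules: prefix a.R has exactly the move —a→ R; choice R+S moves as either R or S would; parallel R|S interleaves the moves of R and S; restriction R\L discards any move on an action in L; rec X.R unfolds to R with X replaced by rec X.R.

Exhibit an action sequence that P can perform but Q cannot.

c

Reachable graph of P (3 states):
  p0 = rec X. (c.c.a.0 + b.a.(0 + 0))\{a,b} + b.X ⊢ =b=> p0, =c=> p1
  p1 = (c.a.0)\{a,b} ⊢ =c=> p2
  p2 = (a.0)\{a,b} ⊢ ·
Reachable graph of Q (1 states):
  q0 = rec X. (b.c.a.0 + b.a.(0 + 0))\{a,b} + b.X ⊢ =b=> q0
Run σ = ⟨c⟩ on P: start {p0}
  after c @ step 1: {p1}
  P completes σ.
Run σ = ⟨c⟩ on Q: start {q0}
  after c @ step 1: ∅  — Q cannot continue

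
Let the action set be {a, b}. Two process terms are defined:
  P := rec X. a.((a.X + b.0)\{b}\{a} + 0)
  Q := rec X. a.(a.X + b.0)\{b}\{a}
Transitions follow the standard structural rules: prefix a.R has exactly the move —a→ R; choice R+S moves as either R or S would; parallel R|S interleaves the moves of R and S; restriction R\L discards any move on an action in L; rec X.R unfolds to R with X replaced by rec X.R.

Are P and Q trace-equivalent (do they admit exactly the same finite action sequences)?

trace-equivalent

P's transition system — 2 states:
  p0 = rec X. a.((a.X + b.0)\{b}\{a} + 0) → =a=> p1
  p1 = (a.(rec X. a.((a.X + b.0)\{b}\{a} + 0)) + b.0)\{b}\{a} + 0 → ∅
Q's transition system — 2 states:
  q0 = rec X. a.(a.X + b.0)\{b}\{a} → =a=> q1
  q1 = (a.(rec X. a.(a.X + b.0)\{b}\{a}) + b.0)\{b}\{a} → ∅
Coarsest stable partition (strong bisimilarity classes):
  B0 = {p0, q0}
  B1 = {p1, q1}
p0 ∈ B0, q0 ∈ B0 → same block
Bisimilar ⇒ trace-equivalent.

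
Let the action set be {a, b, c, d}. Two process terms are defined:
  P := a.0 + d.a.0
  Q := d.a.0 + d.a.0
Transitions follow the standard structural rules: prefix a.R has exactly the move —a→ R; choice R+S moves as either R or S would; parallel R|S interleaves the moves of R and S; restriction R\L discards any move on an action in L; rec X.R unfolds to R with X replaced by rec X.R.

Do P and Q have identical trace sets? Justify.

NO — witness ⟨a⟩

Reachable graph of P (3 states):
  m0 = a.0 + d.a.0 ⊢ --a--▸ m1, --d--▸ m2
  m1 = 0 ⊢ ·
  m2 = a.0 ⊢ --a--▸ m1
Reachable graph of Q (3 states):
  n0 = d.a.0 + d.a.0 ⊢ --d--▸ n1
  n1 = a.0 ⊢ --a--▸ n2
  n2 = 0 ⊢ ·
Run σ = ⟨a⟩ on P: start {m0}
  [1] a ⇒ {m1}
  ✓ P
Run σ = ⟨a⟩ on Q: start {n0}
  [1] a ⇒ no successor for Q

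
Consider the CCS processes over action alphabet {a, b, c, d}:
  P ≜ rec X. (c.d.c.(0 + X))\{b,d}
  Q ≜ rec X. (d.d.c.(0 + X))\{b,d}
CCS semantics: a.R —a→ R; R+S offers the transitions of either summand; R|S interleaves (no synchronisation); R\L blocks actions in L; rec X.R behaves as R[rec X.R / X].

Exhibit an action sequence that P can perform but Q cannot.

Reachable graph of P (2 states):
  u0 = rec X. (c.d.c.(0 + X))\{b,d} :: -c-> u1
  u1 = (d.c.(0 + (rec X. (c.d.c.(0 + X))\{b,d})))\{b,d} :: ∅
Reachable graph of Q (1 states):
  v0 = rec X. (d.d.c.(0 + X))\{b,d} :: ∅
Trace ⟨c⟩ through P, begin at {u0}:
  [1] c ⇒ {u1}
  P completes σ.
Trace ⟨c⟩ through Q, begin at {v0}:
  [1] c ⇒ no successor for Q

c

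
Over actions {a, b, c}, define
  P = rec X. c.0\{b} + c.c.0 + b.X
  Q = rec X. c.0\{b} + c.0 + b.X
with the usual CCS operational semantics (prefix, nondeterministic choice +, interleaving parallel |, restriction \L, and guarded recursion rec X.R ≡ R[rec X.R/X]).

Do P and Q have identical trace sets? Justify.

LTS(P): 4 reachable states
  s0 = rec X. c.0\{b} + c.c.0 + b.X → =b=> s0, =c=> s1, =c=> s2
  s1 = 0\{b} → deadlocked
  s2 = c.0 → =c=> s3
  s3 = 0 → deadlocked
LTS(Q): 3 reachable states
  t0 = rec X. c.0\{b} + c.0 + b.X → =b=> t0, =c=> t1, =c=> t2
  t1 = 0 → deadlocked
  t2 = 0\{b} → deadlocked
Trace ⟨cc⟩ through P, begin at {s0}:
  after c @ step 1: {s1, s2}
  after c @ step 2: {s3}
  P completes σ.
Trace ⟨cc⟩ through Q, begin at {t0}:
  after c @ step 1: {t1, t2}
  after c @ step 2: ∅ (Q stuck)

trace-distinct — witness ⟨cc⟩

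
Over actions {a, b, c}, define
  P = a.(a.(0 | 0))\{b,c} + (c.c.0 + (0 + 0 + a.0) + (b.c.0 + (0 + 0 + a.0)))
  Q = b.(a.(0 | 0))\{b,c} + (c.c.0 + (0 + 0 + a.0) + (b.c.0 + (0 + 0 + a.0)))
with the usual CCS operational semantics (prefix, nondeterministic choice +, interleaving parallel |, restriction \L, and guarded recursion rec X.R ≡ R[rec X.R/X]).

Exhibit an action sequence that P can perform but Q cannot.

aa

P's transition system — 5 states:
  s0 = a.(a.(0 | 0))\{b,c} + (c.c.0 + (0 + 0 + a.0) + (b.c.0 + (0 + 0 + a.0))) | =a=> s1, =a=> s2, =b=> s3, =c=> s3
  s1 = (a.(0 | 0))\{b,c} | =a=> s4
  s2 = 0 | ∅
  s3 = c.0 | =c=> s2
  s4 = (0 | 0)\{b,c} | ∅
Q's transition system — 5 states:
  t0 = b.(a.(0 | 0))\{b,c} + (c.c.0 + (0 + 0 + a.0) + (b.c.0 + (0 + 0 + a.0))) | =a=> t1, =b=> t2, =b=> t3, =c=> t3
  t1 = 0 | ∅
  t2 = (a.(0 | 0))\{b,c} | =a=> t4
  t3 = c.0 | =c=> t1
  t4 = (0 | 0)\{b,c} | ∅
Run σ = ⟨aa⟩ on P: start {s0}
  step 1 (a): {s1, s2}
  step 2 (a): {s4}
  P completes σ.
Run σ = ⟨aa⟩ on Q: start {t0}
  step 1 (a): {t1}
  step 2 (a): ∅ (Q stuck)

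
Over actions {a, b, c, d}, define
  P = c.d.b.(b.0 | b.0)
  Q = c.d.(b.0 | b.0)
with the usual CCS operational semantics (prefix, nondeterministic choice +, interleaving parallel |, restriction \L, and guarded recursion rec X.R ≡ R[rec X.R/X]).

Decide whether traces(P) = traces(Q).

NO — witness ⟨cdbbb⟩

Reachable graph of P (7 states):
  u0 = c.d.b.(b.0 | b.0) has moves =c=> u1
  u1 = d.b.(b.0 | b.0) has moves =d=> u2
  u2 = b.(b.0 | b.0) has moves =b=> u3
  u3 = b.0 | b.0 has moves =b=> u4, =b=> u5
  u4 = 0 | b.0 has moves =b=> u6
  u5 = b.0 | 0 has moves =b=> u6
  u6 = 0 | 0 has moves ·
Reachable graph of Q (6 states):
  v0 = c.d.(b.0 | b.0) has moves =c=> v1
  v1 = d.(b.0 | b.0) has moves =d=> v2
  v2 = b.0 | b.0 has moves =b=> v3, =b=> v4
  v3 = 0 | b.0 has moves =b=> v5
  v4 = b.0 | 0 has moves =b=> v5
  v5 = 0 | 0 has moves ·
Run σ = ⟨cdbbb⟩ on P: start {u0}
  after c @ step 1: {u1}
  after d @ step 2: {u2}
  after b @ step 3: {u3}
  after b @ step 4: {u4, u5}
  after b @ step 5: {u6}
  — P admits the full trace.
Run σ = ⟨cdbbb⟩ on Q: start {v0}
  after c @ step 1: {v1}
  after d @ step 2: {v2}
  after b @ step 3: {v3, v4}
  after b @ step 4: {v5}
  after b @ step 5: no successor for Q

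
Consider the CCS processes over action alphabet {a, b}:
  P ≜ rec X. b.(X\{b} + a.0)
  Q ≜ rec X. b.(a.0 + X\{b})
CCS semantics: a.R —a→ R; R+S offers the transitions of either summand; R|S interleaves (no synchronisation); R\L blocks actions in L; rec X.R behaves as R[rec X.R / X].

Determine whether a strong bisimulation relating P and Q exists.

YES

P's transition system — 3 states:
  s0 = rec X. b.(X\{b} + a.0) | ··b··> s1
  s1 = (rec X. b.(X\{b} + a.0))\{b} + a.0 | ··a··> s2
  s2 = 0 | deadlocked
Q's transition system — 3 states:
  t0 = rec X. b.(a.0 + X\{b}) | ··b··> t1
  t1 = a.0 + (rec X. b.(a.0 + X\{b}))\{b} | ··a··> t2
  t2 = 0 | deadlocked
Partition-refinement fixed point:
  B0 = {s0, t0}
  B1 = {s1, t1}
  B2 = {s2, t2}
s0 ∈ B0, t0 ∈ B0 → same block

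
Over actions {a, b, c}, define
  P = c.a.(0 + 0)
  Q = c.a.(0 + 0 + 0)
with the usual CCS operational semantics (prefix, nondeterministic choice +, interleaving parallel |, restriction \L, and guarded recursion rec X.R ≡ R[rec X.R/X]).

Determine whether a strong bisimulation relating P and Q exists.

Reachable graph of P (3 states):
  u0 = c.a.(0 + 0) has moves ··c··> u1
  u1 = a.(0 + 0) has moves ··a··> u2
  u2 = 0 + 0 has moves stopped
Reachable graph of Q (3 states):
  v0 = c.a.(0 + 0 + 0) has moves ··c··> v1
  v1 = a.(0 + 0 + 0) has moves ··a··> v2
  v2 = 0 + 0 + 0 has moves stopped
Partition-refinement fixed point:
  B0 = {u0, v0}
  B1 = {u1, v1}
  B2 = {u2, v2}
u0 ∈ B0, v0 ∈ B0 → same block

YES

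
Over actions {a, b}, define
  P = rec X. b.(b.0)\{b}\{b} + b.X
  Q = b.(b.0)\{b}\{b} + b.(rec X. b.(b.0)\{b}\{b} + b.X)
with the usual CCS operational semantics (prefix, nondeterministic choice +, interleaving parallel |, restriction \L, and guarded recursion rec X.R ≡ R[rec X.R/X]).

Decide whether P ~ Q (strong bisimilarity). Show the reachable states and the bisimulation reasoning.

bisimilar

Reachable graph of P (2 states):
  s0 = rec X. b.(b.0)\{b}\{b} + b.X has moves ··b··> s0, ··b··> s1
  s1 = (b.0)\{b}\{b} has moves ·
Reachable graph of Q (3 states):
  t0 = b.(b.0)\{b}\{b} + b.(rec X. b.(b.0)\{b}\{b} + b.X) has moves ··b··> t1, ··b··> t2
  t1 = (b.0)\{b}\{b} has moves ·
  t2 = rec X. b.(b.0)\{b}\{b} + b.X has moves ··b··> t1, ··b··> t2
Bisimilarity quotient blocks:
  B0 = {s0, t0, t2}
  B1 = {s1, t1}
s0 ∈ B0, t0 ∈ B0 → same block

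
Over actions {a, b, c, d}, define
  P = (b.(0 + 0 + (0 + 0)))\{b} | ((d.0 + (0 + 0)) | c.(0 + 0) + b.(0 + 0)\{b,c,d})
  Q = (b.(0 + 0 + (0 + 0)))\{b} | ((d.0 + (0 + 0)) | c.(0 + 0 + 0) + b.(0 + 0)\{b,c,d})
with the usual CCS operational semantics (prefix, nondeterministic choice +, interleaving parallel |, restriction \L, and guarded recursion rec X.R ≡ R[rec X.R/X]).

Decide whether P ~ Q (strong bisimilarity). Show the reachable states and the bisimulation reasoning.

P's transition system — 5 states:
  p0 = (b.(0 + 0 + (0 + 0)))\{b} | ((d.0 + (0 + 0)) | c.(0 + 0) + b.(0 + 0)\{b,c,d}) has moves -b-> p1, -c-> p2, -d-> p3
  p1 = (b.(0 + 0 + (0 + 0)))\{b} | (0 + 0)\{b,c,d} has moves stopped
  p2 = (b.(0 + 0 + (0 + 0)))\{b} | ((d.0 + (0 + 0)) | (0 + 0)) has moves -d-> p4
  p3 = (b.(0 + 0 + (0 + 0)))\{b} | (0 | c.(0 + 0)) has moves -c-> p4
  p4 = (b.(0 + 0 + (0 + 0)))\{b} | (0 | (0 + 0)) has moves stopped
Q's transition system — 5 states:
  q0 = (b.(0 + 0 + (0 + 0)))\{b} | ((d.0 + (0 + 0)) | c.(0 + 0 + 0) + b.(0 + 0)\{b,c,d}) has moves -b-> q1, -c-> q2, -d-> q3
  q1 = (b.(0 + 0 + (0 + 0)))\{b} | (0 + 0)\{b,c,d} has moves stopped
  q2 = (b.(0 + 0 + (0 + 0)))\{b} | ((d.0 + (0 + 0)) | (0 + 0 + 0)) has moves -d-> q4
  q3 = (b.(0 + 0 + (0 + 0)))\{b} | (0 | c.(0 + 0 + 0)) has moves -c-> q4
  q4 = (b.(0 + 0 + (0 + 0)))\{b} | (0 | (0 + 0 + 0)) has moves stopped
Coarsest stable partition (strong bisimilarity classes):
  B0 = {p0, q0}
  B1 = {p3, q3}
  B2 = {p1, p4, q1, q4}
  B3 = {p2, q2}
p0 ∈ B0, q0 ∈ B0 → same block

YES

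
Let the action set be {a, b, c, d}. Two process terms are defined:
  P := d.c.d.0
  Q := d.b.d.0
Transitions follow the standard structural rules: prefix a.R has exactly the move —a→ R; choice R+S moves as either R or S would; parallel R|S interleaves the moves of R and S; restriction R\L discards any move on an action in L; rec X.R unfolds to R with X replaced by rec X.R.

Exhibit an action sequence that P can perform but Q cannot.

P's transition system — 4 states:
  p0 = d.c.d.0 → —d→ p1
  p1 = c.d.0 → —c→ p2
  p2 = d.0 → —d→ p3
  p3 = 0 → (no moves)
Q's transition system — 4 states:
  q0 = d.b.d.0 → —d→ q1
  q1 = b.d.0 → —b→ q2
  q2 = d.0 → —d→ q3
  q3 = 0 → (no moves)
Run σ = ⟨dc⟩ on P: start {p0}
  step 1 (d): {p1}
  step 2 (c): {p2}
  P completes σ.
Run σ = ⟨dc⟩ on Q: start {q0}
  step 1 (d): {q1}
  step 2 (c): ∅  — Q cannot continue

dc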